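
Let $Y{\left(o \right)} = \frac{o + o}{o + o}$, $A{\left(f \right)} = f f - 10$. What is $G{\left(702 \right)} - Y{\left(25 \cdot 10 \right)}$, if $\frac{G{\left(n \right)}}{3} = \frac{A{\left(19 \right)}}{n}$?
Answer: $\frac{1}{2} \approx 0.5$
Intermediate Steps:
$A{\left(f \right)} = -10 + f^{2}$ ($A{\left(f \right)} = f^{2} - 10 = -10 + f^{2}$)
$Y{\left(o \right)} = 1$ ($Y{\left(o \right)} = \frac{2 o}{2 o} = 2 o \frac{1}{2 o} = 1$)
$G{\left(n \right)} = \frac{1053}{n}$ ($G{\left(n \right)} = 3 \frac{-10 + 19^{2}}{n} = 3 \frac{-10 + 361}{n} = 3 \frac{351}{n} = \frac{1053}{n}$)
$G{\left(702 \right)} - Y{\left(25 \cdot 10 \right)} = \frac{1053}{702} - 1 = 1053 \cdot \frac{1}{702} - 1 = \frac{3}{2} - 1 = \frac{1}{2}$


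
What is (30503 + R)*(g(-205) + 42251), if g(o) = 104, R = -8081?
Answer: 949683810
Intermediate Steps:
(30503 + R)*(g(-205) + 42251) = (30503 - 8081)*(104 + 42251) = 22422*42355 = 949683810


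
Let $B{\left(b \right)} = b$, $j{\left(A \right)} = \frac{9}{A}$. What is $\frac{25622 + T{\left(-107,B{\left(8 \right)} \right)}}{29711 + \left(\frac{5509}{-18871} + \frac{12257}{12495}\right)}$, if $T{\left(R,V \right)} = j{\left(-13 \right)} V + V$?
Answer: $\frac{660058326690}{765340872049} \approx 0.86244$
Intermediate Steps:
$T{\left(R,V \right)} = \frac{4 V}{13}$ ($T{\left(R,V \right)} = \frac{9}{-13} V + V = 9 \left(- \frac{1}{13}\right) V + V = - \frac{9 V}{13} + V = \frac{4 V}{13}$)
$\frac{25622 + T{\left(-107,B{\left(8 \right)} \right)}}{29711 + \left(\frac{5509}{-18871} + \frac{12257}{12495}\right)} = \frac{25622 + \frac{4}{13} \cdot 8}{29711 + \left(\frac{5509}{-18871} + \frac{12257}{12495}\right)} = \frac{25622 + \frac{32}{13}}{29711 + \left(5509 \left(- \frac{1}{18871}\right) + 12257 \cdot \frac{1}{12495}\right)} = \frac{333118}{13 \left(29711 + \left(- \frac{5509}{18871} + \frac{103}{105}\right)\right)} = \frac{333118}{13 \left(29711 + \frac{1365268}{1981455}\right)} = \frac{333118}{13 \cdot \frac{58872374773}{1981455}} = \frac{333118}{13} \cdot \frac{1981455}{58872374773} = \frac{660058326690}{765340872049}$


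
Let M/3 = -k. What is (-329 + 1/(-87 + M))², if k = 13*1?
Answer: 1718517025/15876 ≈ 1.0825e+5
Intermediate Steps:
k = 13
M = -39 (M = 3*(-1*13) = 3*(-13) = -39)
(-329 + 1/(-87 + M))² = (-329 + 1/(-87 - 39))² = (-329 + 1/(-126))² = (-329 - 1/126)² = (-41455/126)² = 1718517025/15876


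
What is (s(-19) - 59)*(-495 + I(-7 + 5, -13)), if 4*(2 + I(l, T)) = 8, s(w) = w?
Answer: 38610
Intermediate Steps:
I(l, T) = 0 (I(l, T) = -2 + (¼)*8 = -2 + 2 = 0)
(s(-19) - 59)*(-495 + I(-7 + 5, -13)) = (-19 - 59)*(-495 + 0) = -78*(-495) = 38610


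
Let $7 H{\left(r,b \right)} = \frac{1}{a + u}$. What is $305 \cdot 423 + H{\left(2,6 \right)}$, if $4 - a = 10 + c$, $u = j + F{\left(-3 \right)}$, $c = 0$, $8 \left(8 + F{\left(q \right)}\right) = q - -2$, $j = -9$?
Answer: $\frac{167074417}{1295} \approx 1.2902 \cdot 10^{5}$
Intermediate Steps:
$F{\left(q \right)} = - \frac{31}{4} + \frac{q}{8}$ ($F{\left(q \right)} = -8 + \frac{q - -2}{8} = -8 + \frac{q + 2}{8} = -8 + \frac{2 + q}{8} = -8 + \left(\frac{1}{4} + \frac{q}{8}\right) = - \frac{31}{4} + \frac{q}{8}$)
$u = - \frac{137}{8}$ ($u = -9 + \left(- \frac{31}{4} + \frac{1}{8} \left(-3\right)\right) = -9 - \frac{65}{8} = - \frac{137}{8} \approx -17.125$)
$a = -6$ ($a = 4 - \left(10 + 0\right) = 4 - 10 = -6$)
$H{\left(r,b \right)} = - \frac{8}{1295}$ ($H{\left(r,b \right)} = \frac{1}{7 \left(-6 - \frac{137}{8}\right)} = \frac{1}{7 \left(- \frac{185}{8}\right)} = \frac{1}{7} \left(- \frac{8}{185}\right) = - \frac{8}{1295}$)
$305 \cdot 423 + H{\left(2,6 \right)} = 305 \cdot 423 - \frac{8}{1295} = 129015 - \frac{8}{1295} = \frac{167074417}{1295}$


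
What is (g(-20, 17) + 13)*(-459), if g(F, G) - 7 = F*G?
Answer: 146880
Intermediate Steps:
g(F, G) = 7 + F*G
(g(-20, 17) + 13)*(-459) = ((7 - 20*17) + 13)*(-459) = ((7 - 340) + 13)*(-459) = (-333 + 13)*(-459) = -320*(-459) = 146880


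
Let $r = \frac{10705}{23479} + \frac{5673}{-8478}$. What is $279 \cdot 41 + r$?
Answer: $\frac{758982423647}{66351654} \approx 11439.0$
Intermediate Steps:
$r = - \frac{14146459}{66351654}$ ($r = 10705 \cdot \frac{1}{23479} + 5673 \left(- \frac{1}{8478}\right) = \frac{10705}{23479} - \frac{1891}{2826} = - \frac{14146459}{66351654} \approx -0.2132$)
$279 \cdot 41 + r = 279 \cdot 41 - \frac{14146459}{66351654} = 11439 - \frac{14146459}{66351654} = \frac{758982423647}{66351654}$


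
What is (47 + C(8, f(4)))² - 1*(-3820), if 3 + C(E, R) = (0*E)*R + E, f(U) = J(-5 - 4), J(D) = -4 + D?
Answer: 6524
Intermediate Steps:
f(U) = -13 (f(U) = -4 + (-5 - 4) = -4 - 9 = -13)
C(E, R) = -3 + E (C(E, R) = -3 + ((0*E)*R + E) = -3 + (0*R + E) = -3 + (0 + E) = -3 + E)
(47 + C(8, f(4)))² - 1*(-3820) = (47 + (-3 + 8))² - 1*(-3820) = (47 + 5)² + 3820 = 52² + 3820 = 2704 + 3820 = 6524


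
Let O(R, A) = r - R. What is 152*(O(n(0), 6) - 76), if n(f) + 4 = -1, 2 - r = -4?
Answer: -9880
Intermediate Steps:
r = 6 (r = 2 - 1*(-4) = 2 + 4 = 6)
n(f) = -5 (n(f) = -4 - 1 = -5)
O(R, A) = 6 - R
152*(O(n(0), 6) - 76) = 152*((6 - 1*(-5)) - 76) = 152*((6 + 5) - 76) = 152*(11 - 76) = 152*(-65) = -9880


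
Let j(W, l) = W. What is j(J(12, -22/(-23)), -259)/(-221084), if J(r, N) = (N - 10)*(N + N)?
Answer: 2288/29238359 ≈ 7.8253e-5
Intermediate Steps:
J(r, N) = 2*N*(-10 + N) (J(r, N) = (-10 + N)*(2*N) = 2*N*(-10 + N))
j(J(12, -22/(-23)), -259)/(-221084) = (2*(-22/(-23))*(-10 - 22/(-23)))/(-221084) = (2*(-22*(-1/23))*(-10 - 22*(-1/23)))*(-1/221084) = (2*(22/23)*(-10 + 22/23))*(-1/221084) = (2*(22/23)*(-208/23))*(-1/221084) = -9152/529*(-1/221084) = 2288/29238359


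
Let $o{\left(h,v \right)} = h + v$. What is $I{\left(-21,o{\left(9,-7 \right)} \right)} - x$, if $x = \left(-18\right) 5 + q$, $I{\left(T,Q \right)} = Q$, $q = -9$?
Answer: $101$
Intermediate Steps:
$x = -99$ ($x = \left(-18\right) 5 - 9 = -90 - 9 = -99$)
$I{\left(-21,o{\left(9,-7 \right)} \right)} - x = \left(9 - 7\right) - -99 = 2 + 99 = 101$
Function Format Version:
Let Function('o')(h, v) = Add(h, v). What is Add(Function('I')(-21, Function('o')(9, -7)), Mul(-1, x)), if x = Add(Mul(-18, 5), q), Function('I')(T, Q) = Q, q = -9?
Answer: 101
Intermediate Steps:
x = -99 (x = Add(Mul(-18, 5), -9) = Add(-90, -9) = -99)
Add(Function('I')(-21, Function('o')(9, -7)), Mul(-1, x)) = Add(Add(9, -7), Mul(-1, -99)) = Add(2, 99) = 101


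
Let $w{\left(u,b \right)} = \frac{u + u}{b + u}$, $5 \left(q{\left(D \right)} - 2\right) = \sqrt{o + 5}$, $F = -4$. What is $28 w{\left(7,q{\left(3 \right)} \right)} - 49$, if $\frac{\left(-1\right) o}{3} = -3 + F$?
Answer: $- \frac{9751}{1999} - \frac{1960 \sqrt{26}}{1999} \approx -9.8775$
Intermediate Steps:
$o = 21$ ($o = - 3 \left(-3 - 4\right) = \left(-3\right) \left(-7\right) = 21$)
$q{\left(D \right)} = 2 + \frac{\sqrt{26}}{5}$ ($q{\left(D \right)} = 2 + \frac{\sqrt{21 + 5}}{5} = 2 + \frac{\sqrt{26}}{5}$)
$w{\left(u,b \right)} = \frac{2 u}{b + u}$
$28 w{\left(7,q{\left(3 \right)} \right)} - 49 = 28 \cdot 2 \cdot 7 \frac{1}{\left(2 + \frac{\sqrt{26}}{5}\right) + 7} - 49 = 28 \cdot 2 \cdot 7 \frac{1}{9 + \frac{\sqrt{26}}{5}} - 49 = 28 \frac{14}{9 + \frac{\sqrt{26}}{5}} - 49 = \frac{392}{9 + \frac{\sqrt{26}}{5}} - 49 = -49 + \frac{392}{9 + \frac{\sqrt{26}}{5}}$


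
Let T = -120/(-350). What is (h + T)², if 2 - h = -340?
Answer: 143568324/1225 ≈ 1.1720e+5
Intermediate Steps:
h = 342 (h = 2 - 1*(-340) = 2 + 340 = 342)
T = 12/35 (T = -120*(-1/350) = 12/35 ≈ 0.34286)
(h + T)² = (342 + 12/35)² = (11982/35)² = 143568324/1225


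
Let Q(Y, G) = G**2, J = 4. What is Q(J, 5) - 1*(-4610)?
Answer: 4635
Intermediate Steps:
Q(J, 5) - 1*(-4610) = 5**2 - 1*(-4610) = 25 + 4610 = 4635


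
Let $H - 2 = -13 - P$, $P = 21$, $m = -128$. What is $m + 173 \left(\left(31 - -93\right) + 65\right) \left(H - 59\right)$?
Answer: $-2975555$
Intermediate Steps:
$H = -32$ ($H = 2 - 34 = -32$)
$m + 173 \left(\left(31 - -93\right) + 65\right) \left(H - 59\right) = -128 + 173 \left(\left(31 - -93\right) + 65\right) \left(-32 - 59\right) = -128 + 173 \left(\left(31 + 93\right) + 65\right) \left(-91\right) = -128 + 173 \left(124 + 65\right) \left(-91\right) = -128 + 173 \cdot 189 \left(-91\right) = -128 + 173 \left(-17199\right) = -128 - 2975427 = -2975555$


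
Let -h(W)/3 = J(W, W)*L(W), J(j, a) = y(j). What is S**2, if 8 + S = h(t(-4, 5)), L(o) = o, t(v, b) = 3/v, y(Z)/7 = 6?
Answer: 29929/4 ≈ 7482.3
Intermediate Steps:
y(Z) = 42 (y(Z) = 7*6 = 42)
J(j, a) = 42
h(W) = -126*W
S = 173/2 (S = -8 - 378/(-4) = -8 - 378*(-1)/4 = -8 - 126*(-3/4) = -8 + 189/2 = 173/2 ≈ 86.500)
S**2 = (173/2)**2 = 29929/4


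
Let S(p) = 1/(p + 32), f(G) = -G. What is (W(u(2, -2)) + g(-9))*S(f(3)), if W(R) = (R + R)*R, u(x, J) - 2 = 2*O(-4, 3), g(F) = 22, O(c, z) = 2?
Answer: 94/29 ≈ 3.2414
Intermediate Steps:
S(p) = 1/(32 + p)
u(x, J) = 6 (u(x, J) = 2 + 2*2 = 2 + 4 = 6)
W(R) = 2*R² (W(R) = (2*R)*R = 2*R²)
(W(u(2, -2)) + g(-9))*S(f(3)) = (2*6² + 22)/(32 - 1*3) = (2*36 + 22)/(32 - 3) = (72 + 22)/29 = 94*(1/29) = 94/29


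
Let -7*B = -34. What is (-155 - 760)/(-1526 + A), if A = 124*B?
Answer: 105/106 ≈ 0.99057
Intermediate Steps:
B = 34/7 (B = -⅐*(-34) = 34/7 ≈ 4.8571)
A = 4216/7 (A = 124*(34/7) = 4216/7 ≈ 602.29)
(-155 - 760)/(-1526 + A) = (-155 - 760)/(-1526 + 4216/7) = -915/(-6466/7) = -915*(-7/6466) = 105/106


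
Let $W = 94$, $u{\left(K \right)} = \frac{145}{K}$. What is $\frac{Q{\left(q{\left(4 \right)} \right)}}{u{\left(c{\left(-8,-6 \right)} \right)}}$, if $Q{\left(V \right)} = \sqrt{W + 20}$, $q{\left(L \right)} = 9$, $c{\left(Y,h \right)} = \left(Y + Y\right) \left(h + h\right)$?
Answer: $\frac{192 \sqrt{114}}{145} \approx 14.138$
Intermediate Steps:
$c{\left(Y,h \right)} = 4 Y h$ ($c{\left(Y,h \right)} = 2 Y 2 h = 4 Y h$)
$Q{\left(V \right)} = \sqrt{114}$ ($Q{\left(V \right)} = \sqrt{94 + 20} = \sqrt{114}$)
$\frac{Q{\left(q{\left(4 \right)} \right)}}{u{\left(c{\left(-8,-6 \right)} \right)}} = \frac{\sqrt{114}}{145 \frac{1}{4 \left(-8\right) \left(-6\right)}} = \frac{\sqrt{114}}{145 \cdot \frac{1}{192}} = \frac{\sqrt{114}}{\frac{145}{192}} = \sqrt{114} \cdot \frac{192}{145} = \frac{192 \sqrt{114}}{145}$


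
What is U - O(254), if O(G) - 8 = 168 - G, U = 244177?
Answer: 244255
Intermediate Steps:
O(G) = 176 - G (O(G) = 8 + (168 - G) = 176 - G)
U - O(254) = 244177 - (176 - 1*254) = 244177 - (176 - 254) = 244177 - 1*(-78) = 244177 + 78 = 244255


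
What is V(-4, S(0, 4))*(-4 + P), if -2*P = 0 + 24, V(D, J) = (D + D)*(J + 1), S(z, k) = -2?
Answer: -128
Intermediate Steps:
V(D, J) = 2*D*(1 + J) (V(D, J) = (2*D)*(1 + J) = 2*D*(1 + J))
P = -12 (P = -(0 + 24)/2 = -½*24 = -12)
V(-4, S(0, 4))*(-4 + P) = (2*(-4)*(1 - 2))*(-4 - 12) = (2*(-4)*(-1))*(-16) = 8*(-16) = -128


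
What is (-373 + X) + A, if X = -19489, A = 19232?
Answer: -630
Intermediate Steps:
(-373 + X) + A = (-373 - 19489) + 19232 = -19862 + 19232 = -630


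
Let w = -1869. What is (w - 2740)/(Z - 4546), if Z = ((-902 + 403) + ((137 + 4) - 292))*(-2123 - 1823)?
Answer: -4609/2560354 ≈ -0.0018001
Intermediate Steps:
Z = 2564900 (Z = (-499 + (141 - 292))*(-3946) = (-499 - 151)*(-3946) = -650*(-3946) = 2564900)
(w - 2740)/(Z - 4546) = (-1869 - 2740)/(2564900 - 4546) = -4609/2560354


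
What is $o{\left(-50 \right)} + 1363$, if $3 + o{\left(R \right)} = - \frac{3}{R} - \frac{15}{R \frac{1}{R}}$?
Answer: $\frac{67253}{50} \approx 1345.1$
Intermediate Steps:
$o{\left(R \right)} = -18 - \frac{3}{R}$ ($o{\left(R \right)} = -3 - \left(15 + \frac{3}{R}\right) = -18 - \frac{3}{R}$)
$o{\left(-50 \right)} + 1363 = \left(-18 - \frac{3}{-50}\right) + 1363 = \left(-18 - - \frac{3}{50}\right) + 1363 = \left(-18 + \frac{3}{50}\right) + 1363 = - \frac{897}{50} + 1363 = \frac{67253}{50}$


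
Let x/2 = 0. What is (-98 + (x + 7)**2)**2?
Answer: 2401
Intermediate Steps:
x = 0 (x = 2*0 = 0)
(-98 + (x + 7)**2)**2 = (-98 + (0 + 7)**2)**2 = (-98 + 7**2)**2 = (-98 + 49)**2 = (-49)**2 = 2401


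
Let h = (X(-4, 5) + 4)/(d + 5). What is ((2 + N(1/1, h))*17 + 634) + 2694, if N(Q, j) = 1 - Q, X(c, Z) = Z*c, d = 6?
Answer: 3362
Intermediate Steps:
h = -16/11 (h = (5*(-4) + 4)/(6 + 5) = (-20 + 4)/11 = -16*1/11 = -16/11 ≈ -1.4545)
((2 + N(1/1, h))*17 + 634) + 2694 = ((2 + (1 - 1/1))*17 + 634) + 2694 = ((2 + (1 - 1*1))*17 + 634) + 2694 = ((2 + (1 - 1))*17 + 634) + 2694 = ((2 + 0)*17 + 634) + 2694 = (2*17 + 634) + 2694 = (34 + 634) + 2694 = 668 + 2694 = 3362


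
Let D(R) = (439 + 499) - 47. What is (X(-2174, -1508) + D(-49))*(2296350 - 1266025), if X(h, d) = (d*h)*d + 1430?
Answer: -5093733938614875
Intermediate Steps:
X(h, d) = 1430 + h*d² (X(h, d) = h*d² + 1430 = 1430 + h*d²)
D(R) = 891 (D(R) = 938 - 47 = 891)
(X(-2174, -1508) + D(-49))*(2296350 - 1266025) = ((1430 - 2174*(-1508)²) + 891)*(2296350 - 1266025) = ((1430 - 2174*2274064) + 891)*1030325 = ((1430 - 4943815136) + 891)*1030325 = (-4943813706 + 891)*1030325 = -4943812815*1030325 = -5093733938614875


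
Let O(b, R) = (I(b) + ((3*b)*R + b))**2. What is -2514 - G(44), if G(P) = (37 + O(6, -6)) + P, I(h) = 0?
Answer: -12999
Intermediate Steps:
O(b, R) = (b + 3*R*b)**2 (O(b, R) = (0 + ((3*b)*R + b))**2 = (0 + (3*R*b + b))**2 = (0 + (b + 3*R*b))**2 = (b + 3*R*b)**2)
G(P) = 10441 + P (G(P) = (37 + 6**2*(1 + 3*(-6))**2) + P = (37 + 36*(1 - 18)**2) + P = (37 + 36*(-17)**2) + P = (37 + 36*289) + P = (37 + 10404) + P = 10441 + P)
-2514 - G(44) = -2514 - (10441 + 44) = -2514 - 1*10485 = -2514 - 10485 = -12999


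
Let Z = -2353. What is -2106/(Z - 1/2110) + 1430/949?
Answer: 870518590/362432663 ≈ 2.4019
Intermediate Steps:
-2106/(Z - 1/2110) + 1430/949 = -2106/(-2353 - 1/2110) + 1430/949 = -2106/(-2353 - 1*1/2110) + 1430*(1/949) = -2106/(-2353 - 1/2110) + 110/73 = -2106/(-4964831/2110) + 110/73 = -2106*(-2110/4964831) + 110/73 = 4443660/4964831 + 110/73 = 870518590/362432663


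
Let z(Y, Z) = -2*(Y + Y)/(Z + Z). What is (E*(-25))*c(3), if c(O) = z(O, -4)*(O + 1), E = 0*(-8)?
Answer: 0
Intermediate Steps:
z(Y, Z) = -2*Y/Z (z(Y, Z) = -2*2*Y/(2*Z) = -2*2*Y*1/(2*Z) = -2*Y/Z)
E = 0
c(O) = O*(1 + O)/2 (c(O) = (-2*O/(-4))*(O + 1) = (-2*O*(-1/4))*(1 + O) = (O/2)*(1 + O) = O*(1 + O)/2)
(E*(-25))*c(3) = (0*(-25))*((1/2)*3*(1 + 3)) = 0*((1/2)*3*4) = 0*6 = 0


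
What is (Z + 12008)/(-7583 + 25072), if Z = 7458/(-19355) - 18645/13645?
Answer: 634167570683/923765394755 ≈ 0.68650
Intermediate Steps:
Z = -92527677/52819795 (Z = 7458*(-1/19355) - 18645*1/13645 = -7458/19355 - 3729/2729 = -92527677/52819795 ≈ -1.7518)
(Z + 12008)/(-7583 + 25072) = (-92527677/52819795 + 12008)/(-7583 + 25072) = (634167570683/52819795)/17489 = (634167570683/52819795)*(1/17489) = 634167570683/923765394755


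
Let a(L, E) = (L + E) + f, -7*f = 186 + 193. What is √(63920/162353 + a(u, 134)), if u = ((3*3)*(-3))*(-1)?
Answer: 34*√119828365769/1136471 ≈ 10.356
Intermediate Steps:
u = 27 (u = (9*(-3))*(-1) = -27*(-1) = 27)
f = -379/7 (f = -(186 + 193)/7 = -⅐*379 = -379/7 ≈ -54.143)
a(L, E) = -379/7 + E + L (a(L, E) = (L + E) - 379/7 = (E + L) - 379/7 = -379/7 + E + L)
√(63920/162353 + a(u, 134)) = √(63920/162353 + (-379/7 + 134 + 27)) = √(63920*(1/162353) + 748/7) = √(63920/162353 + 748/7) = √(121887484/1136471) = 34*√119828365769/1136471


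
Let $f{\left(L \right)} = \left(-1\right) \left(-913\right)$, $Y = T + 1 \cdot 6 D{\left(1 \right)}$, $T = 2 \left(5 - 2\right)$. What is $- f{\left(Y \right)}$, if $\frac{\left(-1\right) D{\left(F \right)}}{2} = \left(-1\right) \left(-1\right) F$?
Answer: $-913$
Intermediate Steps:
$T = 6$ ($T = 2 \cdot 3 = 6$)
$D{\left(F \right)} = - 2 F$ ($D{\left(F \right)} = - 2 \left(-1\right) \left(-1\right) F = - 2 \cdot 1 F = - 2 F$)
$Y = -6$ ($Y = 6 + 1 \cdot 6 \left(\left(-2\right) 1\right) = 6 + 6 \left(-2\right) = 6 - 12 = -6$)
$f{\left(L \right)} = 913$
$- f{\left(Y \right)} = \left(-1\right) 913 = -913$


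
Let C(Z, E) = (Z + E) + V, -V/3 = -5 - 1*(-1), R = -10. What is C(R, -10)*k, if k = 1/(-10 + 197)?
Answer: -8/187 ≈ -0.042781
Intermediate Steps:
V = 12 (V = -3*(-5 - 1*(-1)) = -3*(-5 + 1) = -3*(-4) = 12)
C(Z, E) = 12 + E + Z (C(Z, E) = (Z + E) + 12 = (E + Z) + 12 = 12 + E + Z)
k = 1/187 ≈ 0.0053476
C(R, -10)*k = (12 - 10 - 10)*(1/187) = -8*1/187 = -8/187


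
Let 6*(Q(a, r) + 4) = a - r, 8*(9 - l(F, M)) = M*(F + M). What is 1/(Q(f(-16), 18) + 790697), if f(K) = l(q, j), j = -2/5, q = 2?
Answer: 150/118603727 ≈ 1.2647e-6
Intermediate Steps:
j = -2/5 (j = -2*1/5 = -2/5 ≈ -0.40000)
l(F, M) = 9 - M*(F + M)/8
f(K) = 227/25 (f(K) = 9 - (-2/5)**2/8 - 1/8*2*(-2/5) = 9 - 1/8*4/25 + 1/10 = 9 - 1/50 + 1/10 = 227/25)
Q(a, r) = -4 - r/6 + a/6 (Q(a, r) = -4 + (a - r)/6 = -4 + (-r/6 + a/6) = -4 - r/6 + a/6)
1/(Q(f(-16), 18) + 790697) = 1/((-4 - 1/6*18 + (1/6)*(227/25)) + 790697) = 1/((-4 - 3 + 227/150) + 790697) = 1/(-823/150 + 790697) = 1/(118603727/150) = 150/118603727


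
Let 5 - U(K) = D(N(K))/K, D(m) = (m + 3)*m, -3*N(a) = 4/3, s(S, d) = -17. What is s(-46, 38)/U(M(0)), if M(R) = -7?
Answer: -9639/2743 ≈ -3.5140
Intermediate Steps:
N(a) = -4/9 (N(a) = -4/(3*3) = -1/3*4/3 = -4/9)
D(m) = m*(3 + m) (D(m) = (3 + m)*m = m*(3 + m))
U(K) = 5 + 92/(81*K) (U(K) = 5 - (-4*(3 - 4/9)/9)/K = 5 - (-4/9*23/9)/K = 5 - (-92)/(81*K) = 5 + 92/(81*K))
s(-46, 38)/U(M(0)) = -17/(5 + (92/81)/(-7)) = -17/(5 + (92/81)*(-1/7)) = -17/(5 - 92/567) = -17/2743/567 = -17*567/2743 = -9639/2743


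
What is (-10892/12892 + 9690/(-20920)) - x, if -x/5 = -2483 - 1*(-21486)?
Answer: 640631338137/6742516 ≈ 95014.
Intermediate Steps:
x = -95015 (x = -5*(-2483 - 1*(-21486)) = -5*(-2483 + 21486) = -5*19003 = -95015)
(-10892/12892 + 9690/(-20920)) - x = (-10892/12892 + 9690/(-20920)) - 1*(-95015) = (-10892*1/12892 + 9690*(-1/20920)) + 95015 = (-2723/3223 - 969/2092) + 95015 = -8819603/6742516 + 95015 = 640631338137/6742516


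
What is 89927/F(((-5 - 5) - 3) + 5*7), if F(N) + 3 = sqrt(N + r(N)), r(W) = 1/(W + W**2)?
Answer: 45503062/2193 + 89927*sqrt(625922)/2193 ≈ 53192.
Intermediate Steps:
F(N) = -3 + sqrt(N + 1/(N*(1 + N)))
89927/F(((-5 - 5) - 3) + 5*7) = 89927/(-3 + sqrt((1 + (((-5 - 5) - 3) + 5*7)**2*(1 + (((-5 - 5) - 3) + 5*7)))/((((-5 - 5) - 3) + 5*7)*(1 + (((-5 - 5) - 3) + 5*7))))) = 89927/(-3 + sqrt((1 + ((-10 - 3) + 35)**2*(1 + ((-10 - 3) + 35)))/(((-10 - 3) + 35)*(1 + ((-10 - 3) + 35))))) = 89927/(-3 + sqrt((1 + (-13 + 35)**2*(1 + (-13 + 35)))/((-13 + 35)*(1 + (-13 + 35))))) = 89927/(-3 + sqrt((1 + 22**2*(1 + 22))/(22*(1 + 22)))) = 89927/(-3 + sqrt((1/22)*(1 + 484*23)/23)) = 89927/(-3 + sqrt((1/22)*(1/23)*(1 + 11132))) = 89927/(-3 + sqrt((1/22)*(1/23)*11133)) = 89927/(-3 + sqrt(11133/506)) = 89927/(-3 + 3*sqrt(625922)/506)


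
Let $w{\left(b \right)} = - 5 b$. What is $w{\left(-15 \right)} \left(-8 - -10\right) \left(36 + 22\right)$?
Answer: $8700$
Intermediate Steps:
$w{\left(-15 \right)} \left(-8 - -10\right) \left(36 + 22\right) = \left(-5\right) \left(-15\right) \left(-8 - -10\right) \left(36 + 22\right) = 75 \left(-8 + 10\right) 58 = 75 \cdot 2 \cdot 58 = 75 \cdot 116 = 8700$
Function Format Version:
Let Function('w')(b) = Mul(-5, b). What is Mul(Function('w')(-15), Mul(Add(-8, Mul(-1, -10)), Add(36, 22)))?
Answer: 8700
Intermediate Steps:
Mul(Function('w')(-15), Mul(Add(-8, Mul(-1, -10)), Add(36, 22))) = Mul(Mul(-5, -15), Mul(Add(-8, Mul(-1, -10)), Add(36, 22))) = Mul(75, Mul(Add(-8, 10), 58)) = Mul(75, Mul(2, 58)) = Mul(75, 116) = 8700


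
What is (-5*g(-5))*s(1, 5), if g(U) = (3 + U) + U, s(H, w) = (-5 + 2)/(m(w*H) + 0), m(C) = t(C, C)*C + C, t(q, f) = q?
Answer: -7/2 ≈ -3.5000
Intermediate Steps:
m(C) = C + C² (m(C) = C*C + C = C² + C = C + C²)
s(H, w) = -3/(H*w*(1 + H*w)) (s(H, w) = (-5 + 2)/((w*H)*(1 + w*H) + 0) = -3/((H*w)*(1 + H*w) + 0) = -3/(H*w*(1 + H*w) + 0) = -3*1/(H*w*(1 + H*w)) = -3/(H*w*(1 + H*w)))
g(U) = 3 + 2*U
(-5*g(-5))*s(1, 5) = (-5*(3 + 2*(-5)))*(-3/(1*5*(1 + 1*5))) = (-5*(3 - 10))*(-3*1*⅕/(1 + 5)) = (-5*(-7))*(-3*1*⅕/6) = 35*(-3*1*⅕*⅙) = 35*(-⅒) = -7/2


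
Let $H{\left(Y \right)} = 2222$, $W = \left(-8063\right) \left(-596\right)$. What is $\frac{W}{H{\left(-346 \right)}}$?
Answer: $\frac{218434}{101} \approx 2162.7$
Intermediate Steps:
$W = 4805548$
$\frac{W}{H{\left(-346 \right)}} = \frac{4805548}{2222} = 4805548 \cdot \frac{1}{2222} = \frac{218434}{101}$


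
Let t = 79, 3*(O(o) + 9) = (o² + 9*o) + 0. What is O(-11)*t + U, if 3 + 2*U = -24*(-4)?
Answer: -511/6 ≈ -85.167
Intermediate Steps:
O(o) = -9 + 3*o + o²/3 (O(o) = -9 + ((o² + 9*o) + 0)/3 = -9 + (o² + 9*o)/3 = -9 + (3*o + o²/3) = -9 + 3*o + o²/3)
U = 93/2 (U = -3/2 + (-24*(-4))/2 = -3/2 + (½)*96 = -3/2 + 48 = 93/2 ≈ 46.500)
O(-11)*t + U = (-9 + 3*(-11) + (⅓)*(-11)²)*79 + 93/2 = (-9 - 33 + (⅓)*121)*79 + 93/2 = (-9 - 33 + 121/3)*79 + 93/2 = -5/3*79 + 93/2 = -395/3 + 93/2 = -511/6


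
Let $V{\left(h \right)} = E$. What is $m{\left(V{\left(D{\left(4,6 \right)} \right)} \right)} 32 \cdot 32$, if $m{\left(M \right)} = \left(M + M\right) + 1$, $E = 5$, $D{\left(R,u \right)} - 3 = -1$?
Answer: $11264$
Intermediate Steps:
$D{\left(R,u \right)} = 2$ ($D{\left(R,u \right)} = 3 - 1 = 2$)
$V{\left(h \right)} = 5$
$m{\left(M \right)} = 1 + 2 M$ ($m{\left(M \right)} = 2 M + 1 = 1 + 2 M$)
$m{\left(V{\left(D{\left(4,6 \right)} \right)} \right)} 32 \cdot 32 = \left(1 + 2 \cdot 5\right) 32 \cdot 32 = \left(1 + 10\right) 32 \cdot 32 = 11 \cdot 32 \cdot 32 = 352 \cdot 32 = 11264$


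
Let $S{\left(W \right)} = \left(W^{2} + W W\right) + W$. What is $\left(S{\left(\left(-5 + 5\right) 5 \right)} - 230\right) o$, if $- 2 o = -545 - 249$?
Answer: $-91310$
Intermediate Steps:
$S{\left(W \right)} = W + 2 W^{2}$ ($S{\left(W \right)} = \left(W^{2} + W^{2}\right) + W = 2 W^{2} + W = W + 2 W^{2}$)
$o = 397$ ($o = - \frac{-545 - 249}{2} = \left(- \frac{1}{2}\right) \left(-794\right) = 397$)
$\left(S{\left(\left(-5 + 5\right) 5 \right)} - 230\right) o = \left(\left(-5 + 5\right) 5 \left(1 + 2 \left(-5 + 5\right) 5\right) - 230\right) 397 = \left(0 \cdot 5 \left(1 + 2 \cdot 0 \cdot 5\right) - 230\right) 397 = \left(0 \left(1 + 2 \cdot 0\right) - 230\right) 397 = \left(0 \left(1 + 0\right) - 230\right) 397 = \left(0 \cdot 1 - 230\right) 397 = \left(0 - 230\right) 397 = \left(-230\right) 397 = -91310$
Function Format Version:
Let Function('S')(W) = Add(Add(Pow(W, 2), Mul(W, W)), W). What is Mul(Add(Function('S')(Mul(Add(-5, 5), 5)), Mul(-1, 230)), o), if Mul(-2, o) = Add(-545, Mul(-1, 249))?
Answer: -91310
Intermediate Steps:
Function('S')(W) = Add(W, Mul(2, Pow(W, 2))) (Function('S')(W) = Add(Add(Pow(W, 2), Pow(W, 2)), W) = Add(Mul(2, Pow(W, 2)), W) = Add(W, Mul(2, Pow(W, 2))))
o = 397 (o = Mul(Rational(-1, 2), Add(-545, Mul(-1, 249))) = Mul(Rational(-1, 2), Add(-545, -249)) = Mul(Rational(-1, 2), -794) = 397)
Mul(Add(Function('S')(Mul(Add(-5, 5), 5)), Mul(-1, 230)), o) = Mul(Add(Mul(Mul(Add(-5, 5), 5), Add(1, Mul(2, Mul(Add(-5, 5), 5)))), Mul(-1, 230)), 397) = Mul(Add(Mul(Mul(0, 5), Add(1, Mul(2, Mul(0, 5)))), -230), 397) = Mul(Add(Mul(0, Add(1, Mul(2, 0))), -230), 397) = Mul(Add(Mul(0, Add(1, 0)), -230), 397) = Mul(Add(Mul(0, 1), -230), 397) = Mul(Add(0, -230), 397) = Mul(-230, 397) = -91310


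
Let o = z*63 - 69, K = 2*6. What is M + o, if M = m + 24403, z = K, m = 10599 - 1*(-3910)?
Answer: 39599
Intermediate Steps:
m = 14509 (m = 10599 + 3910 = 14509)
K = 12
z = 12
o = 687 (o = 12*63 - 69 = 756 - 69 = 687)
M = 38912 (M = 14509 + 24403 = 38912)
M + o = 38912 + 687 = 39599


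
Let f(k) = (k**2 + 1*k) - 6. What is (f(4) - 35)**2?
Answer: 441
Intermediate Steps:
f(k) = -6 + k + k**2 (f(k) = (k**2 + k) - 6 = (k + k**2) - 6 = -6 + k + k**2)
(f(4) - 35)**2 = ((-6 + 4 + 4**2) - 35)**2 = ((-6 + 4 + 16) - 35)**2 = (14 - 35)**2 = (-21)**2 = 441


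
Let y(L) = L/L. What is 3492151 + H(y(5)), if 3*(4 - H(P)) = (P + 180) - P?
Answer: 3492095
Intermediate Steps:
y(L) = 1
H(P) = -56 (H(P) = 4 - ((P + 180) - P)/3 = 4 - ((180 + P) - P)/3 = 4 - 1/3*180 = 4 - 60 = -56)
3492151 + H(y(5)) = 3492151 - 56 = 3492095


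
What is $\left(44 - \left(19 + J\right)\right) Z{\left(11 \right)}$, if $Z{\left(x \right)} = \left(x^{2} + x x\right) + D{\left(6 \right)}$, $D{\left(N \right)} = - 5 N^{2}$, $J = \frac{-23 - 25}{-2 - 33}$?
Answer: $\frac{51274}{35} \approx 1465.0$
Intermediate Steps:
$J = \frac{48}{35}$ ($J = - \frac{48}{-35} = \left(-48\right) \left(- \frac{1}{35}\right) = \frac{48}{35} \approx 1.3714$)
$Z{\left(x \right)} = -180 + 2 x^{2}$ ($Z{\left(x \right)} = \left(x^{2} + x x\right) - 5 \cdot 6^{2} = \left(x^{2} + x^{2}\right) - 180 = 2 x^{2} - 180 = -180 + 2 x^{2}$)
$\left(44 - \left(19 + J\right)\right) Z{\left(11 \right)} = \left(44 - \frac{713}{35}\right) \left(-180 + 2 \cdot 11^{2}\right) = \left(44 - \frac{713}{35}\right) \left(-180 + 2 \cdot 121\right) = \left(44 - \frac{713}{35}\right) \left(-180 + 242\right) = \frac{827}{35} \cdot 62 = \frac{51274}{35}$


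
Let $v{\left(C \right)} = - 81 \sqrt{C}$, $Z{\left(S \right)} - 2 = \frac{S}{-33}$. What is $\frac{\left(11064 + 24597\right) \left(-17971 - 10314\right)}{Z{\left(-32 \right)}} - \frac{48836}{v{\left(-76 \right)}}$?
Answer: $- \frac{33286155705}{98} - \frac{24418 i \sqrt{19}}{1539} \approx -3.3965 \cdot 10^{8} - 69.159 i$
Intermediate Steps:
$Z{\left(S \right)} = 2 - \frac{S}{33}$ ($Z{\left(S \right)} = 2 + \frac{S}{-33} = 2 + S \left(- \frac{1}{33}\right) = 2 - \frac{S}{33}$)
$\frac{\left(11064 + 24597\right) \left(-17971 - 10314\right)}{Z{\left(-32 \right)}} - \frac{48836}{v{\left(-76 \right)}} = \frac{\left(11064 + 24597\right) \left(-17971 - 10314\right)}{2 - - \frac{32}{33}} - \frac{48836}{\left(-81\right) \sqrt{-76}} = \frac{35661 \left(-28285\right)}{2 + \frac{32}{33}} - \frac{48836}{\left(-81\right) 2 i \sqrt{19}} = - \frac{1008671385}{\frac{98}{33}} - \frac{48836}{\left(-162\right) i \sqrt{19}} = \left(-1008671385\right) \frac{33}{98} - 48836 \frac{i \sqrt{19}}{3078} = - \frac{33286155705}{98} - \frac{24418 i \sqrt{19}}{1539}$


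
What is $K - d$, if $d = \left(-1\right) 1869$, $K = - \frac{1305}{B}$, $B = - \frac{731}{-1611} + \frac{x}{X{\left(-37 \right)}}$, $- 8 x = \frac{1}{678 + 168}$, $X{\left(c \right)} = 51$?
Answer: $- \frac{28231855383}{28035133} \approx -1007.0$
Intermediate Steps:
$x = - \frac{1}{6768}$ ($x = - \frac{1}{8 \left(678 + 168\right)} = - \frac{1}{8 \cdot 846} = \left(- \frac{1}{8}\right) \frac{1}{846} = - \frac{1}{6768} \approx -0.00014775$)
$B = \frac{28035133}{61785072}$ ($B = - \frac{731}{-1611} - \frac{1}{6768 \cdot 51} = \left(-731\right) \left(- \frac{1}{1611}\right) - \frac{1}{345168} = \frac{731}{1611} - \frac{1}{345168} = \frac{28035133}{61785072} \approx 0.45375$)
$K = - \frac{80629518960}{28035133}$ ($K = - \frac{1305}{\frac{28035133}{61785072}} = \left(-1305\right) \frac{61785072}{28035133} = - \frac{80629518960}{28035133} \approx -2876.0$)
$d = -1869$
$K - d = - \frac{80629518960}{28035133} - -1869 = - \frac{80629518960}{28035133} + 1869 = - \frac{28231855383}{28035133}$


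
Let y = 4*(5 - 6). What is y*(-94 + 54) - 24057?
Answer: -23897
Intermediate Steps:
y = -4 (y = 4*(-1) = -4)
y*(-94 + 54) - 24057 = -4*(-94 + 54) - 24057 = -4*(-40) - 24057 = 160 - 24057 = -23897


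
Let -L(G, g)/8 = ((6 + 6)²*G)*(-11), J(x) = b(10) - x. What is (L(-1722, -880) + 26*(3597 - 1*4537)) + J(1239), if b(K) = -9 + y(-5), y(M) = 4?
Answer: -21846868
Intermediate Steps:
b(K) = -5 (b(K) = -9 + 4 = -5)
J(x) = -5 - x
L(G, g) = 12672*G (L(G, g) = -8*(6 + 6)²*G*(-11) = -8*12²*G*(-11) = -8*144*G*(-11) = -(-12672)*G = 12672*G)
(L(-1722, -880) + 26*(3597 - 1*4537)) + J(1239) = (12672*(-1722) + 26*(3597 - 1*4537)) + (-5 - 1*1239) = (-21821184 + 26*(3597 - 4537)) + (-5 - 1239) = (-21821184 + 26*(-940)) - 1244 = (-21821184 - 24440) - 1244 = -21845624 - 1244 = -21846868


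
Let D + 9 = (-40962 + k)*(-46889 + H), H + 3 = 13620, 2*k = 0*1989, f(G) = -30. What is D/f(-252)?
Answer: -90859177/2 ≈ -4.5430e+7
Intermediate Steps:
k = 0 (k = (0*1989)/2 = (½)*0 = 0)
H = 13617 (H = -3 + 13620 = 13617)
D = 1362887655 (D = -9 + (-40962 + 0)*(-46889 + 13617) = -9 - 40962*(-33272) = -9 + 1362887664 = 1362887655)
D/f(-252) = 1362887655/(-30) = 1362887655*(-1/30) = -90859177/2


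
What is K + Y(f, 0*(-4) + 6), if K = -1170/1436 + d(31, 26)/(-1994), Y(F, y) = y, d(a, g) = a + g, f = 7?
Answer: 1845684/357923 ≈ 5.1566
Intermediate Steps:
K = -301854/357923 (K = -1170/1436 + (31 + 26)/(-1994) = -1170*1/1436 + 57*(-1/1994) = -585/718 - 57/1994 = -301854/357923 ≈ -0.84335)
K + Y(f, 0*(-4) + 6) = -301854/357923 + (0*(-4) + 6) = -301854/357923 + (0 + 6) = -301854/357923 + 6 = 1845684/357923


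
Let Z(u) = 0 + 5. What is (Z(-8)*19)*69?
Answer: 6555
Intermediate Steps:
Z(u) = 5
(Z(-8)*19)*69 = (5*19)*69 = 95*69 = 6555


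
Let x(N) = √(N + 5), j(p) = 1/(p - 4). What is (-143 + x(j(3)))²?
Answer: 19881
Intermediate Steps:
j(p) = 1/(-4 + p)
x(N) = √(5 + N)
(-143 + x(j(3)))² = (-143 + √(5 + 1/(-4 + 3)))² = (-143 + √(5 + 1/(-1)))² = (-143 + √(5 - 1))² = (-143 + √4)² = (-143 + 2)² = (-141)² = 19881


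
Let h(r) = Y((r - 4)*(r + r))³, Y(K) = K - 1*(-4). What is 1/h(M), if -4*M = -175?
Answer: 512/21617378791793 ≈ 2.3685e-11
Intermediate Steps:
M = 175/4 (M = -¼*(-175) = 175/4 ≈ 43.750)
Y(K) = 4 + K (Y(K) = K + 4 = 4 + K)
h(r) = (4 + 2*r*(-4 + r))³ (h(r) = (4 + (r - 4)*(r + r))³ = (4 + (-4 + r)*(2*r))³ = (4 + 2*r*(-4 + r))³)
1/h(M) = 1/(8*(2 + 175*(-4 + 175/4)/4)³) = 1/(8*(2 + (175/4)*(159/4))³) = 1/(8*(2 + 27825/16)³) = 1/(8*(27857/16)³) = 1/(8*(21617378791793/4096)) = 1/(21617378791793/512) = 512/21617378791793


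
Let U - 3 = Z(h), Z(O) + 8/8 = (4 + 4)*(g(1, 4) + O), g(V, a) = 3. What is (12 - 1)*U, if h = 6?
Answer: 814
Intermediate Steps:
Z(O) = 23 + 8*O (Z(O) = -1 + (4 + 4)*(3 + O) = -1 + 8*(3 + O) = -1 + (24 + 8*O) = 23 + 8*O)
U = 74 (U = 3 + (23 + 8*6) = 3 + (23 + 48) = 3 + 71 = 74)
(12 - 1)*U = (12 - 1)*74 = 11*74 = 814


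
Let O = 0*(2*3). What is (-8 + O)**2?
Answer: 64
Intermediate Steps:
O = 0 (O = 0*6 = 0)
(-8 + O)**2 = (-8 + 0)**2 = (-8)**2 = 64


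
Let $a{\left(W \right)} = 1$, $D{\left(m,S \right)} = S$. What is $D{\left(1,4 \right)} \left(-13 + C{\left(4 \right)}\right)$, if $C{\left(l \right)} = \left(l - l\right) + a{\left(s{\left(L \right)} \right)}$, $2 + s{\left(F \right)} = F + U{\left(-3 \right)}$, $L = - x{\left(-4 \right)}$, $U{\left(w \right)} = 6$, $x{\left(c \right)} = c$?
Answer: $-48$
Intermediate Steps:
$L = 4$ ($L = \left(-1\right) \left(-4\right) = 4$)
$s{\left(F \right)} = 4 + F$ ($s{\left(F \right)} = -2 + \left(F + 6\right) = -2 + \left(6 + F\right) = 4 + F$)
$C{\left(l \right)} = 1$ ($C{\left(l \right)} = \left(l - l\right) + 1 = 0 + 1 = 1$)
$D{\left(1,4 \right)} \left(-13 + C{\left(4 \right)}\right) = 4 \left(-13 + 1\right) = 4 \left(-12\right) = -48$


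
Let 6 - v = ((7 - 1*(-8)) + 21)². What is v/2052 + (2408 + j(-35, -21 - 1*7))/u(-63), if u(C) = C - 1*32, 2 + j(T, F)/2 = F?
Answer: -2281/90 ≈ -25.344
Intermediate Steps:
j(T, F) = -4 + 2*F
u(C) = -32 + C (u(C) = C - 32 = -32 + C)
v = -1290 (v = 6 - ((7 - 1*(-8)) + 21)² = 6 - ((7 + 8) + 21)² = 6 - (15 + 21)² = 6 - 1*36² = 6 - 1*1296 = 6 - 1296 = -1290)
v/2052 + (2408 + j(-35, -21 - 1*7))/u(-63) = -1290/2052 + (2408 + (-4 + 2*(-21 - 1*7)))/(-32 - 63) = -1290*1/2052 + (2408 + (-4 + 2*(-21 - 7)))/(-95) = -215/342 + (2408 + (-4 + 2*(-28)))*(-1/95) = -215/342 + (2408 + (-4 - 56))*(-1/95) = -215/342 + (2408 - 60)*(-1/95) = -215/342 + 2348*(-1/95) = -215/342 - 2348/95 = -2281/90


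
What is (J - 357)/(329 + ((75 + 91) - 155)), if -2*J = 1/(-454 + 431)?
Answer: -16421/15640 ≈ -1.0499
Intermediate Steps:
J = 1/46 (J = -1/(2*(-454 + 431)) = -½/(-23) = -½*(-1/23) = 1/46 ≈ 0.021739)
(J - 357)/(329 + ((75 + 91) - 155)) = (1/46 - 357)/(329 + ((75 + 91) - 155)) = -16421/(46*(329 + (166 - 155))) = -16421/(46*(329 + 11)) = -16421/46/340 = -16421/46*1/340 = -16421/15640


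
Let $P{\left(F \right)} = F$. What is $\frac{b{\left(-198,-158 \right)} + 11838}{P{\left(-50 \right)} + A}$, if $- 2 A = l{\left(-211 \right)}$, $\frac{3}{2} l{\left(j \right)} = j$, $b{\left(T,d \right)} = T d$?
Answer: $\frac{129366}{61} \approx 2120.8$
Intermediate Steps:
$l{\left(j \right)} = \frac{2 j}{3}$
$A = \frac{211}{3}$ ($A = - \frac{\frac{2}{3} \left(-211\right)}{2} = \left(- \frac{1}{2}\right) \left(- \frac{422}{3}\right) = \frac{211}{3} \approx 70.333$)
$\frac{b{\left(-198,-158 \right)} + 11838}{P{\left(-50 \right)} + A} = \frac{\left(-198\right) \left(-158\right) + 11838}{-50 + \frac{211}{3}} = \frac{31284 + 11838}{\frac{61}{3}} = 43122 \cdot \frac{3}{61} = \frac{129366}{61}$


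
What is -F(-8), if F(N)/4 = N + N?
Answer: 64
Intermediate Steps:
F(N) = 8*N (F(N) = 4*(N + N) = 4*(2*N) = 8*N)
-F(-8) = -8*(-8) = -1*(-64) = 64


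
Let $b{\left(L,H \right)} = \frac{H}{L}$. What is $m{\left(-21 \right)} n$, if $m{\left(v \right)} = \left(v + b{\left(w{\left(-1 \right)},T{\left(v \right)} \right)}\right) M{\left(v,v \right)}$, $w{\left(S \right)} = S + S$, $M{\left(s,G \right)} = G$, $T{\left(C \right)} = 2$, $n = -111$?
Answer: $-51282$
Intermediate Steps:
$w{\left(S \right)} = 2 S$
$m{\left(v \right)} = v \left(-1 + v\right)$ ($m{\left(v \right)} = \left(v + \frac{2}{2 \left(-1\right)}\right) v = \left(v + \frac{2}{-2}\right) v = \left(v + 2 \left(- \frac{1}{2}\right)\right) v = \left(v - 1\right) v = \left(-1 + v\right) v = v \left(-1 + v\right)$)
$m{\left(-21 \right)} n = - 21 \left(-1 - 21\right) \left(-111\right) = \left(-21\right) \left(-22\right) \left(-111\right) = 462 \left(-111\right) = -51282$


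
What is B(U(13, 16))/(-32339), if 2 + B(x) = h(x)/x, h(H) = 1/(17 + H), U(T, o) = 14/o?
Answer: 1938/32371339 ≈ 5.9868e-5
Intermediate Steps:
B(x) = -2 + 1/(x*(17 + x)) (B(x) = -2 + 1/((17 + x)*x) = -2 + 1/(x*(17 + x)))
B(U(13, 16))/(-32339) = (-2 + 1/(((14/16))*(17 + 14/16)))/(-32339) = (-2 + 1/(((14*(1/16)))*(17 + 14*(1/16))))*(-1/32339) = (-2 + 1/((7/8)*(17 + 7/8)))*(-1/32339) = (-2 + 8/(7*(143/8)))*(-1/32339) = (-2 + (8/7)*(8/143))*(-1/32339) = (-2 + 64/1001)*(-1/32339) = -1938/1001*(-1/32339) = 1938/32371339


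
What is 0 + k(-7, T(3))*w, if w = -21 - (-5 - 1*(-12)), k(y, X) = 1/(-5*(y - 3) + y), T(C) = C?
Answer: -28/43 ≈ -0.65116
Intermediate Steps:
k(y, X) = 1/(15 - 4*y) (k(y, X) = 1/(-5*(-3 + y) + y) = 1/((15 - 5*y) + y) = 1/(15 - 4*y))
w = -28 (w = -21 - (-5 + 12) = -21 - 1*7 = -21 - 7 = -28)
0 + k(-7, T(3))*w = 0 - 1/(-15 + 4*(-7))*(-28) = 0 - 1/(-15 - 28)*(-28) = 0 - 1/(-43)*(-28) = 0 - 1*(-1/43)*(-28) = 0 + (1/43)*(-28) = 0 - 28/43 = -28/43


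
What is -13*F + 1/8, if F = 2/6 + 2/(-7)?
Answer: -83/168 ≈ -0.49405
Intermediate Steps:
F = 1/21 (F = 2*(⅙) + 2*(-⅐) = ⅓ - 2/7 = 1/21 ≈ 0.047619)
-13*F + 1/8 = -13*1/21 + 1/8 = -13/21 + ⅛ = -83/168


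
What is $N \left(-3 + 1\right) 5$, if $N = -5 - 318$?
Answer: $3230$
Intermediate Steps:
$N = -323$
$N \left(-3 + 1\right) 5 = - 323 \left(-3 + 1\right) 5 = - 323 \left(\left(-2\right) 5\right) = \left(-323\right) \left(-10\right) = 3230$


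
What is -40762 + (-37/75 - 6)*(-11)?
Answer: -3051793/75 ≈ -40691.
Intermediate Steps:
-40762 + (-37/75 - 6)*(-11) = -40762 - 487/75*(-11) = -40762 + 5357/75 = -3051793/75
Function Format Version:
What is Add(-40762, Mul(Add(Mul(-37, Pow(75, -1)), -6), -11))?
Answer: Rational(-3051793, 75) ≈ -40691.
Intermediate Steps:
Add(-40762, Mul(Add(Mul(-37, Pow(75, -1)), -6), -11)) = Add(-40762, Mul(Add(Mul(-37, Rational(1, 75)), -6), -11)) = Add(-40762, Mul(Add(Rational(-37, 75), -6), -11)) = Add(-40762, Mul(Rational(-487, 75), -11)) = Add(-40762, Rational(5357, 75)) = Rational(-3051793, 75)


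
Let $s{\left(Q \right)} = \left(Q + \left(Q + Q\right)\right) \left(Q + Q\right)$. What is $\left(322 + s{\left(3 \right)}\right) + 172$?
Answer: $548$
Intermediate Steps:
$s{\left(Q \right)} = 6 Q^{2}$ ($s{\left(Q \right)} = \left(Q + 2 Q\right) 2 Q = 3 Q 2 Q = 6 Q^{2}$)
$\left(322 + s{\left(3 \right)}\right) + 172 = \left(322 + 6 \cdot 3^{2}\right) + 172 = \left(322 + 6 \cdot 9\right) + 172 = \left(322 + 54\right) + 172 = 376 + 172 = 548$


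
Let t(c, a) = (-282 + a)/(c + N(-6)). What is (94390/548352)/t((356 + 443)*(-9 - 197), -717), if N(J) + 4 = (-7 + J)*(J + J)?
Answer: 1293473365/45650304 ≈ 28.334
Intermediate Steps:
N(J) = -4 + 2*J*(-7 + J) (N(J) = -4 + (-7 + J)*(J + J) = -4 + (-7 + J)*(2*J) = -4 + 2*J*(-7 + J))
t(c, a) = (-282 + a)/(152 + c) (t(c, a) = (-282 + a)/(c + (-4 - 14*(-6) + 2*(-6)²)) = (-282 + a)/(c + (-4 + 84 + 2*36)) = (-282 + a)/(c + (-4 + 84 + 72)) = (-282 + a)/(c + 152) = (-282 + a)/(152 + c))
(94390/548352)/t((356 + 443)*(-9 - 197), -717) = (94390/548352)/(((-282 - 717)/(152 + (356 + 443)*(-9 - 197)))) = (94390*(1/548352))/((-999/(152 + 799*(-206)))) = 47195/(274176*((-999/(152 - 164594)))) = 47195/(274176*((-999/(-164442)))) = 47195/(274176*((-1/164442*(-999)))) = 47195/(274176*(333/54814)) = (47195/274176)*(54814/333) = 1293473365/45650304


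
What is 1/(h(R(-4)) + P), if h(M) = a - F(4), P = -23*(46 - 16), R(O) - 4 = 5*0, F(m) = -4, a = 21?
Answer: -1/665 ≈ -0.0015038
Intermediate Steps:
R(O) = 4 (R(O) = 4 + 5*0 = 4 + 0 = 4)
P = -690 (P = -23*30 = -690)
h(M) = 25 (h(M) = 21 - 1*(-4) = 21 + 4 = 25)
1/(h(R(-4)) + P) = 1/(25 - 690) = 1/(-665) = -1/665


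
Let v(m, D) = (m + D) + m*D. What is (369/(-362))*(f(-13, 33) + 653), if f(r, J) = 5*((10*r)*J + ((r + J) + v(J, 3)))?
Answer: 3694059/181 ≈ 20409.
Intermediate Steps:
v(m, D) = D + m + D*m (v(m, D) = (D + m) + D*m = D + m + D*m)
f(r, J) = 15 + 5*r + 25*J + 50*J*r (f(r, J) = 5*((10*r)*J + ((r + J) + (3 + J + 3*J))) = 5*(10*J*r + ((J + r) + (3 + 4*J))) = 5*(10*J*r + (3 + r + 5*J)) = 5*(3 + r + 5*J + 10*J*r) = 15 + 5*r + 25*J + 50*J*r)
(369/(-362))*(f(-13, 33) + 653) = (369/(-362))*((15 + 5*(-13) + 25*33 + 50*33*(-13)) + 653) = (369*(-1/362))*((15 - 65 + 825 - 21450) + 653) = -369*(-20675 + 653)/362 = -369/362*(-20022) = 3694059/181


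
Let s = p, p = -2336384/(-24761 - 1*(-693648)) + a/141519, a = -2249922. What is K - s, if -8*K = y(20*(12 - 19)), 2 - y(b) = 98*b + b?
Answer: -216249211706401/126213625804 ≈ -1713.4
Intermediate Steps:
y(b) = 2 - 99*b (y(b) = 2 - (98*b + b) = 2 - 99*b)
p = -611862101370/31553406451 (p = -2336384/(-24761 - 1*(-693648)) - 2249922/141519 = -2336384/(-24761 + 693648) - 2249922*1/141519 = -2336384/668887 - 749974/47173 = -611862101370/31553406451 ≈ -19.391)
s = -611862101370/31553406451 ≈ -19.391
K = -6931/4 (K = -(2 - 1980*(12 - 19))/8 = -(2 - 1980*(-7))/8 = -(2 - 99*(-140))/8 = -(2 + 13860)/8 = -1/8*13862 = -6931/4 ≈ -1732.8)
K - s = -6931/4 - 1*(-611862101370/31553406451) = -6931/4 + 611862101370/31553406451 = -216249211706401/126213625804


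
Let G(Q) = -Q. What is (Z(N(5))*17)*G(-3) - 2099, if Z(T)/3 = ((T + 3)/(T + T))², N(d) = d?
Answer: -50027/25 ≈ -2001.1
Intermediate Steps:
Z(T) = 3*(3 + T)²/(4*T²) (Z(T) = 3*((T + 3)/(T + T))² = 3*((3 + T)/((2*T)))² = 3*((3 + T)*(1/(2*T)))² = 3*((3 + T)/(2*T))² = 3*((3 + T)²/(4*T²)) = 3*(3 + T)²/(4*T²))
(Z(N(5))*17)*G(-3) - 2099 = (((¾)*(3 + 5)²/5²)*17)*(-1*(-3)) - 2099 = (((¾)*(1/25)*8²)*17)*3 - 2099 = (((¾)*(1/25)*64)*17)*3 - 2099 = ((48/25)*17)*3 - 2099 = (816/25)*3 - 2099 = 2448/25 - 2099 = -50027/25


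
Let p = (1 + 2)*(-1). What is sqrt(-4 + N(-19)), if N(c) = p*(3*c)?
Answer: sqrt(167) ≈ 12.923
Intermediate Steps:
p = -3 (p = 3*(-1) = -3)
N(c) = -9*c
sqrt(-4 + N(-19)) = sqrt(-4 - 9*(-19)) = sqrt(-4 + 171) = sqrt(167)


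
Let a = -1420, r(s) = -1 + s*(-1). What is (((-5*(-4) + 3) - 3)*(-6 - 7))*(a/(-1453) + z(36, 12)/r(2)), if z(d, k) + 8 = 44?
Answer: 4164160/1453 ≈ 2865.9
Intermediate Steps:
z(d, k) = 36 (z(d, k) = -8 + 44 = 36)
r(s) = -1 - s
(((-5*(-4) + 3) - 3)*(-6 - 7))*(a/(-1453) + z(36, 12)/r(2)) = (((-5*(-4) + 3) - 3)*(-6 - 7))*(-1420/(-1453) + 36/(-1 - 1*2)) = (((20 + 3) - 3)*(-13))*(-1420*(-1/1453) + 36/(-1 - 2)) = ((23 - 3)*(-13))*(1420/1453 + 36/(-3)) = (20*(-13))*(1420/1453 + 36*(-⅓)) = -260*(1420/1453 - 12) = -260*(-16016/1453) = 4164160/1453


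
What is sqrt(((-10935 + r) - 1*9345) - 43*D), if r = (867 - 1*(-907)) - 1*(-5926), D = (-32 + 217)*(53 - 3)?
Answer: I*sqrt(410330) ≈ 640.57*I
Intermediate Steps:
D = 9250 (D = 185*50 = 9250)
r = 7700 (r = (867 + 907) + 5926 = 1774 + 5926 = 7700)
sqrt(((-10935 + r) - 1*9345) - 43*D) = sqrt(((-10935 + 7700) - 1*9345) - 43*9250) = sqrt((-3235 - 9345) - 397750) = sqrt(-12580 - 397750) = sqrt(-410330) = I*sqrt(410330)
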